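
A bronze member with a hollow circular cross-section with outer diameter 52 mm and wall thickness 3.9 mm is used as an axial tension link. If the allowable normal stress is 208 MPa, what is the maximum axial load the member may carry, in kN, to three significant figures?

A = 589.3 mm².
P_max = σ_allow · A = 208 · 589.3 = 122600 N = 122.6 kN.

123 kN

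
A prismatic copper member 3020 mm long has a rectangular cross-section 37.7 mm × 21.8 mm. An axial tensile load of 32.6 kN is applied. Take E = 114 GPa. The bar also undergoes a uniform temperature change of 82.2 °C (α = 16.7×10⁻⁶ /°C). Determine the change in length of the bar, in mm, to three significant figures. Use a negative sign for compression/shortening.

A = 821.9 mm².
δ_mech = NL/(AE) = 32600·3020/(821.9·114000) = 1.051 mm.
δ_thermal = αLΔT = 16.7e-6·3020·82.2 = 4.146 mm.
δ = δ_mech + δ_thermal = 5.196 mm.

5.20 mm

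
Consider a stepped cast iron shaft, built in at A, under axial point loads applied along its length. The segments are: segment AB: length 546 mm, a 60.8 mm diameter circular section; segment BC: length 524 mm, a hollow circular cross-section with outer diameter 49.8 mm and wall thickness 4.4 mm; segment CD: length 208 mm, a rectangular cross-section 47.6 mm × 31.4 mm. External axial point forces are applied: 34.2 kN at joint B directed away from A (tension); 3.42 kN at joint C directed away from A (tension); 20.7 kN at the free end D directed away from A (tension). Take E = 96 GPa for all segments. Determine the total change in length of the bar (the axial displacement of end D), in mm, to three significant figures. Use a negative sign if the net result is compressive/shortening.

Internal axial forces (sectioning from the free end, tension +): N_CD = 20.7 kN, N_BC = 24.12 kN, N_AB = 58.32 kN.
A_AB = 2903 mm².
A_BC = 627.6 mm².
A_CD = 1495 mm².
δ_AB = 58320·546/(2903·96000) = 0.1142 mm
δ_BC = 24120·524/(627.6·96000) = 0.2098 mm
δ_CD = 20700·208/(1495·96000) = 0.03001 mm
δ = Σδ_i = 0.354 mm.

0.354 mm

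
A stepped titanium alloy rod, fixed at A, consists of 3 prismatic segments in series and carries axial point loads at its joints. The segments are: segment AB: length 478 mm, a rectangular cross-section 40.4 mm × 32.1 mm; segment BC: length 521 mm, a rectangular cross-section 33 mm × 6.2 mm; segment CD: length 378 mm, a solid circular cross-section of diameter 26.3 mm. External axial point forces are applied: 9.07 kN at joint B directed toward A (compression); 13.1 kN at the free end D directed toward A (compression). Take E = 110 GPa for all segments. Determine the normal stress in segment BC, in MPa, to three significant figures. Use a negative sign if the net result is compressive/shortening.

-64.0 MPa

Internal axial forces (sectioning from the free end, tension +): N_CD = -13.1 kN, N_BC = -13.1 kN, N_AB = -22.17 kN.
A_BC = 204.6 mm².
σ_BC = N_BC/A_BC = -13100/204.6 = -64.03 MPa.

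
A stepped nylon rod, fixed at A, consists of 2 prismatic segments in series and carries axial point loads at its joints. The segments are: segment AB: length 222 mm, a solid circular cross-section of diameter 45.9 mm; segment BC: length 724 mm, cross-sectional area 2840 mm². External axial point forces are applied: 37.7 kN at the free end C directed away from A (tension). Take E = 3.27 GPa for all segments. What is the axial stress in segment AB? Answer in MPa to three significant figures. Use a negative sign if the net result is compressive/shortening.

22.8 MPa

Internal axial forces (sectioning from the free end, tension +): N_BC = 37.7 kN, N_AB = 37.7 kN.
A_AB = 1655 mm².
σ_AB = N_AB/A_AB = 37700/1655 = 22.78 MPa.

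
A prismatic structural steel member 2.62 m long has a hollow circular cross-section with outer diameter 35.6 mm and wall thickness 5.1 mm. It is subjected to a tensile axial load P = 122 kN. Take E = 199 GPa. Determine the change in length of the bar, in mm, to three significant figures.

3.29 mm

A = 488.7 mm².
δ_mech = NL/(AE) = 122000·2620/(488.7·199000) = 3.287 mm.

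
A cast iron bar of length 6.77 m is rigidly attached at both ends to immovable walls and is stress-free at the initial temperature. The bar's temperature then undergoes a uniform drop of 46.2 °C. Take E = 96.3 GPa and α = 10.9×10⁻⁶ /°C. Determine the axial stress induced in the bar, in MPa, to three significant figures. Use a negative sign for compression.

Free thermal expansion αLΔT = 10.9e-6 · 6770 · -46.2 = -3.409 mm.
The walls impose strain ε = −(-3.409)/6770 = 5.0358e-04; σ = Eε = 96300 · 5.0358e-04 = 48.49 MPa.

48.5 MPa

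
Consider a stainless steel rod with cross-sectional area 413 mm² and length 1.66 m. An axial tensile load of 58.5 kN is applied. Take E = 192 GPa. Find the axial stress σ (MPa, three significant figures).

142 MPa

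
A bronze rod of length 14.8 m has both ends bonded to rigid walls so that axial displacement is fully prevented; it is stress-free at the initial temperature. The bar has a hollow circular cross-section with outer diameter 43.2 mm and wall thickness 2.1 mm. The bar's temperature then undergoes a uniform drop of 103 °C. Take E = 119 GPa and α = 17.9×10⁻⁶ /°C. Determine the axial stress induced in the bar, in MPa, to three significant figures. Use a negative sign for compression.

219 MPa

Free thermal expansion αLΔT = 17.9e-6 · 14800 · -103 = -27.29 mm.
The walls impose strain ε = −(-27.29)/14800 = 1.8437e-03; σ = Eε = 119000 · 1.8437e-03 = 219.4 MPa.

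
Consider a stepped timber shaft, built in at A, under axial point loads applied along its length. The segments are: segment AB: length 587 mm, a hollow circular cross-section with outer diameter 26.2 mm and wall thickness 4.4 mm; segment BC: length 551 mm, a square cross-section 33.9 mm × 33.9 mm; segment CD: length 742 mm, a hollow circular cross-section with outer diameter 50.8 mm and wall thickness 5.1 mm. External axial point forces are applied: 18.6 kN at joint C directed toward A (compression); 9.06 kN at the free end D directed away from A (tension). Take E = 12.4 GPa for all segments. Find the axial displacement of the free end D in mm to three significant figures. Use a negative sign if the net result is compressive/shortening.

-1.13 mm

Internal axial forces (sectioning from the free end, tension +): N_CD = 9.06 kN, N_BC = -9.54 kN, N_AB = -9.54 kN.
A_AB = 301.3 mm².
A_BC = 1149 mm².
A_CD = 732.2 mm².
δ_AB = -9540·587/(301.3·12400) = -1.499 mm
δ_BC = -9540·551/(1149·12400) = -0.3689 mm
δ_CD = 9060·742/(732.2·12400) = 0.7404 mm
δ = Σδ_i = -1.127 mm.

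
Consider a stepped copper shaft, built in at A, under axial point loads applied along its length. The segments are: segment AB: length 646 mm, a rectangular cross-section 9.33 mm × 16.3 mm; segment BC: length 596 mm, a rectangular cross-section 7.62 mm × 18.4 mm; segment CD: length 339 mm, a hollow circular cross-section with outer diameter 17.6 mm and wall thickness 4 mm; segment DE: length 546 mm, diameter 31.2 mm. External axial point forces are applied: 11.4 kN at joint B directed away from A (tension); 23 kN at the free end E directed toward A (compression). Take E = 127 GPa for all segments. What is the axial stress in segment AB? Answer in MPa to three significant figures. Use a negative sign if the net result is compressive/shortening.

-76.3 MPa

Internal axial forces (sectioning from the free end, tension +): N_DE = -23 kN, N_CD = -23 kN, N_BC = -23 kN, N_AB = -11.6 kN.
A_AB = 152.1 mm².
σ_AB = N_AB/A_AB = -11600/152.1 = -76.28 MPa.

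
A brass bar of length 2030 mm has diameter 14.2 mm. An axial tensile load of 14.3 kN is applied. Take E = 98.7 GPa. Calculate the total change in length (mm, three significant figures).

A = 158.4 mm².
δ_mech = NL/(AE) = 14300·2030/(158.4·98700) = 1.857 mm.

1.86 mm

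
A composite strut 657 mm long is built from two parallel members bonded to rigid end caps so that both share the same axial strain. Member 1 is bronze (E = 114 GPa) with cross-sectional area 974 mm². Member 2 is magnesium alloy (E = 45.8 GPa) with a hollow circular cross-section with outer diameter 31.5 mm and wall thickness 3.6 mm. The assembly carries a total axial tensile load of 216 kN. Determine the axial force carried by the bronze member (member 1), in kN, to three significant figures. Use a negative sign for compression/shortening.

A_2 = 315.5 mm².
Equal strain + equilibrium ⇒ each member carries load in proportion to AE: A₁E₁ = 111000000 N, A₂E₂ = 14450000 N, ΣAE = 125500000 N.
F₁ = P·A₁E₁/ΣAE = 216000·111000000/125500000 = 191100 N.

191 kN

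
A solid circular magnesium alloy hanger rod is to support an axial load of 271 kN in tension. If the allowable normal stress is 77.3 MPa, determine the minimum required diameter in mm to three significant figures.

66.8 mm

Required area A ≥ P/σ_allow = 271000/77.3 = 3506 mm².
For a solid circular section, d ≥ √(4A/π) = 66.81 mm.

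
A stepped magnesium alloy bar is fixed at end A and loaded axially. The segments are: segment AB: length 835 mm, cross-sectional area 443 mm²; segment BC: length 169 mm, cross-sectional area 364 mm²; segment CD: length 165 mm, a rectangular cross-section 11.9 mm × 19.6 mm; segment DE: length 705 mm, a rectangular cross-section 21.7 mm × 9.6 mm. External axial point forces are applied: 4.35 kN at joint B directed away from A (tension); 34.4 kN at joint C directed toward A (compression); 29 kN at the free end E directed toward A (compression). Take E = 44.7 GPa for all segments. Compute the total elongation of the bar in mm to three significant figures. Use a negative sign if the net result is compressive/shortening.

-5.80 mm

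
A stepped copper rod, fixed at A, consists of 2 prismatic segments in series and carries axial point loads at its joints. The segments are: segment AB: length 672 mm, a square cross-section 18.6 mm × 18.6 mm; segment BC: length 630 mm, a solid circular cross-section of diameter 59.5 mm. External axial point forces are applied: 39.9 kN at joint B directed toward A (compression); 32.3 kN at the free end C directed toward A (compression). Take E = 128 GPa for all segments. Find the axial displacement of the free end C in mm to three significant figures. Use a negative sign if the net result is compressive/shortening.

Internal axial forces (sectioning from the free end, tension +): N_BC = -32.3 kN, N_AB = -72.2 kN.
A_AB = 346 mm².
A_BC = 2781 mm².
δ_AB = -72200·672/(346·128000) = -1.096 mm
δ_BC = -32300·630/(2781·128000) = -0.05718 mm
δ = Σδ_i = -1.153 mm.

-1.15 mm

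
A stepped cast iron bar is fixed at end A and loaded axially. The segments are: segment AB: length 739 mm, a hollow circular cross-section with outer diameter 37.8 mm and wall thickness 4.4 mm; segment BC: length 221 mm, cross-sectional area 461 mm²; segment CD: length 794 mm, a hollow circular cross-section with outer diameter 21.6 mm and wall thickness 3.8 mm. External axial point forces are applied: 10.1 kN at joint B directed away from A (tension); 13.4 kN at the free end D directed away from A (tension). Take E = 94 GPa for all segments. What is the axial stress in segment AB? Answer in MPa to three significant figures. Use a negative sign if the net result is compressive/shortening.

Internal axial forces (sectioning from the free end, tension +): N_CD = 13.4 kN, N_BC = 13.4 kN, N_AB = 23.5 kN.
A_AB = 461.7 mm².
σ_AB = N_AB/A_AB = 23500/461.7 = 50.9 MPa.

50.9 MPa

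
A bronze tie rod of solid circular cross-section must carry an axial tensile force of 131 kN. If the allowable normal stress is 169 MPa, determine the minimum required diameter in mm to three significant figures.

31.4 mm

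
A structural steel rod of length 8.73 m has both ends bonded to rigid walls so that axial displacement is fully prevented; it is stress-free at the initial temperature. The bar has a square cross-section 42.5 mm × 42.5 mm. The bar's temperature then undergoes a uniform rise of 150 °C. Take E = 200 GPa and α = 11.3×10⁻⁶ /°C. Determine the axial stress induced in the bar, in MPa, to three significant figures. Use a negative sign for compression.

Free thermal expansion αLΔT = 11.3e-6 · 8730 · 150 = 14.8 mm.
The walls impose strain ε = −(14.8)/8730 = -1.6950e-03; σ = Eε = 200000 · -1.6950e-03 = -339 MPa.

-339 MPa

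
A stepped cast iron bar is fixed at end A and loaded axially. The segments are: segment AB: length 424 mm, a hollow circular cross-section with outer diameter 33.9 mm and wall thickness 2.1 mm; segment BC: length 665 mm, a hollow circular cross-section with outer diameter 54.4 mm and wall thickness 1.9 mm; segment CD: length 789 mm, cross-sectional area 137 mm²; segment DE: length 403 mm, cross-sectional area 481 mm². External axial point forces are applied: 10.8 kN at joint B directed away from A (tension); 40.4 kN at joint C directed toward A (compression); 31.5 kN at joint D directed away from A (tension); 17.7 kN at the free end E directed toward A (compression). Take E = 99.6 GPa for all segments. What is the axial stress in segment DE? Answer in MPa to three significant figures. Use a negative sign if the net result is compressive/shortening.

Internal axial forces (sectioning from the free end, tension +): N_DE = -17.7 kN, N_CD = 13.8 kN, N_BC = -26.6 kN, N_AB = -15.8 kN.
σ_DE = N_DE/A_DE = -17700/481 = -36.8 MPa.

-36.8 MPa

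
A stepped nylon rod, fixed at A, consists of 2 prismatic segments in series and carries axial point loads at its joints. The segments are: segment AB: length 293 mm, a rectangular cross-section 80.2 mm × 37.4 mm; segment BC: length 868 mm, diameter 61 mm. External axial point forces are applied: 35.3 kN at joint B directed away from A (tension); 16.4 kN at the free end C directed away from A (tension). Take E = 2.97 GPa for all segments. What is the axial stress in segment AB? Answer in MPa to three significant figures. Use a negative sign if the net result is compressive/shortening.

17.2 MPa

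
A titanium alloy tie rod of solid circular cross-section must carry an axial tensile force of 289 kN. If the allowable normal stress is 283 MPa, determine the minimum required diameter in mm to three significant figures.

36.1 mm

Required area A ≥ P/σ_allow = 289000/283 = 1021 mm².
For a solid circular section, d ≥ √(4A/π) = 36.06 mm.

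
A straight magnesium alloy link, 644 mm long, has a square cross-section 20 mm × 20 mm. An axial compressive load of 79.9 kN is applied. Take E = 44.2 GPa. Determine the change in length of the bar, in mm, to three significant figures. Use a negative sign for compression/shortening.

-2.91 mm

A = 400 mm².
δ_mech = NL/(AE) = -79900·644/(400·44200) = -2.91 mm.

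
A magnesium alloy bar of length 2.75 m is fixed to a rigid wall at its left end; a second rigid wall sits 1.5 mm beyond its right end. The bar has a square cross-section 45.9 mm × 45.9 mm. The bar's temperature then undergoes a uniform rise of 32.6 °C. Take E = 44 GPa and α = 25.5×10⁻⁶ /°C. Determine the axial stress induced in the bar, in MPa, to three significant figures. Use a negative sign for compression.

-12.6 MPa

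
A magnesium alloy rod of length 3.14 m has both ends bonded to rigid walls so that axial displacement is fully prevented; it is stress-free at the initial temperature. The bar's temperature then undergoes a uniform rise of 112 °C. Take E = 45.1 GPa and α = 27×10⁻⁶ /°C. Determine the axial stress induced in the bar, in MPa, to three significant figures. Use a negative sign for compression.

-136 MPa

Free thermal expansion αLΔT = 27e-6 · 3140 · 112 = 9.495 mm.
The walls impose strain ε = −(9.495)/3140 = -3.0240e-03; σ = Eε = 45100 · -3.0240e-03 = -136.4 MPa.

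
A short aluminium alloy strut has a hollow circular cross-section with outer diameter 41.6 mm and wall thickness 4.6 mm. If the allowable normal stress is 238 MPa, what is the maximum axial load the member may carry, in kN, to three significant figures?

127 kN

A = 534.7 mm².
P_max = σ_allow · A = 238 · 534.7 = 127300 N = 127.3 kN.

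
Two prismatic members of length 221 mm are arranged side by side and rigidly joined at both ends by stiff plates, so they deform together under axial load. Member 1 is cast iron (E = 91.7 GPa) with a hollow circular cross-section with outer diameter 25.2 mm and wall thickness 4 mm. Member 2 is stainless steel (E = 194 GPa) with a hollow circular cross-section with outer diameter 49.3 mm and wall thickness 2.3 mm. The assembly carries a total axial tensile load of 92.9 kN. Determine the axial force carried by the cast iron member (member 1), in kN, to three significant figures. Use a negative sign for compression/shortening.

A_1 = 266.4 mm².
A_2 = 339.6 mm².
Equal strain + equilibrium ⇒ each member carries load in proportion to AE: A₁E₁ = 24430000 N, A₂E₂ = 65880000 N, ΣAE = 90310000 N.
F₁ = P·A₁E₁/ΣAE = 92900·24430000/90310000 = 25130 N.

25.1 kN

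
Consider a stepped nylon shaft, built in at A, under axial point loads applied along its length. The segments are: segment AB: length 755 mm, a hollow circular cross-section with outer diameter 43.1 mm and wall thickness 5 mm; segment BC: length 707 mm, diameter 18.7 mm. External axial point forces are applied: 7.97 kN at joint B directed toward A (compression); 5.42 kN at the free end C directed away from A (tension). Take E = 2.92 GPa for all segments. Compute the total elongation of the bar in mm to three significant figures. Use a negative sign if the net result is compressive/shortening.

3.68 mm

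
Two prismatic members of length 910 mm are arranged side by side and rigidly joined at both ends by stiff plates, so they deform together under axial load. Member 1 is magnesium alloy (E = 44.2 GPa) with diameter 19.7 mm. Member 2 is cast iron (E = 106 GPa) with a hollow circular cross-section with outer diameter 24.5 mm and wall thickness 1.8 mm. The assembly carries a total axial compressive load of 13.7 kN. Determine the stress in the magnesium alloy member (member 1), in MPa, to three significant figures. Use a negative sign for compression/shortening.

-22.4 MPa

A_1 = 304.8 mm².
A_2 = 128.4 mm².
Equal strain + equilibrium ⇒ each member carries load in proportion to AE: A₁E₁ = 13470000 N, A₂E₂ = 13610000 N, ΣAE = 27080000 N.
σ₁ = P·E₁/ΣAE = -13700·44200/27080000 = -22.36 MPa.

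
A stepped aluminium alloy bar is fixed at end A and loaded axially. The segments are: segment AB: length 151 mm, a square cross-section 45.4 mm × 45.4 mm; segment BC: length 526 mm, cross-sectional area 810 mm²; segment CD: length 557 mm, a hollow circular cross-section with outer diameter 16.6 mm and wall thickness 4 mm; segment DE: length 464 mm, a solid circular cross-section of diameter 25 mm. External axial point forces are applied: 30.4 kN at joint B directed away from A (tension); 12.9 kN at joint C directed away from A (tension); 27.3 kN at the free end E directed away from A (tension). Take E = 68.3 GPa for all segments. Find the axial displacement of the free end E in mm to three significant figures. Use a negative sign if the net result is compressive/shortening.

Internal axial forces (sectioning from the free end, tension +): N_DE = 27.3 kN, N_CD = 27.3 kN, N_BC = 40.2 kN, N_AB = 70.6 kN.
A_AB = 2061 mm².
A_CD = 158.3 mm².
A_DE = 490.9 mm².
δ_AB = 70600·151/(2061·68300) = 0.07573 mm
δ_BC = 40200·526/(810·68300) = 0.3822 mm
δ_CD = 27300·557/(158.3·68300) = 1.406 mm
δ_DE = 27300·464/(490.9·68300) = 0.3778 mm
δ = Σδ_i = 2.242 mm.

2.24 mm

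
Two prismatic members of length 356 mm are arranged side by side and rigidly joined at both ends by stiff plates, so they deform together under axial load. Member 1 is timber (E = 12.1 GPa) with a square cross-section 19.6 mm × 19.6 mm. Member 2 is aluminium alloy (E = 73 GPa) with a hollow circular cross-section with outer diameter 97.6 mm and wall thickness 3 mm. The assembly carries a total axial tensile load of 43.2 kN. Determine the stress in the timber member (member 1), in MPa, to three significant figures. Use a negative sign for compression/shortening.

7.50 MPa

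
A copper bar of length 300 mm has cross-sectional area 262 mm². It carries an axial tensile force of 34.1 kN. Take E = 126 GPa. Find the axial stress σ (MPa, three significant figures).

σ = N/A = 34100/262 = 130.2 MPa.

130 MPa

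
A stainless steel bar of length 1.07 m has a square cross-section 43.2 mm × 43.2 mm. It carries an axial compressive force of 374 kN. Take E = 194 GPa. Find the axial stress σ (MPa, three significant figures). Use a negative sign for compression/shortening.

A = 1866 mm².
σ = N/A = -374000/1866 = -200.4 MPa.

-200 MPa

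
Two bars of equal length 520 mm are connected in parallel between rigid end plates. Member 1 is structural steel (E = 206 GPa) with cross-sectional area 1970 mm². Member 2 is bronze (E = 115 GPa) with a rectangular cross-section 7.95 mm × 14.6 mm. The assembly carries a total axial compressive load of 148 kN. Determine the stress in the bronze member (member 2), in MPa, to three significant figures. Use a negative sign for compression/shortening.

A_2 = 116.1 mm².
Equal strain + equilibrium ⇒ each member carries load in proportion to AE: A₁E₁ = 405800000 N, A₂E₂ = 13350000 N, ΣAE = 419200000 N.
σ₂ = P·E₂/ΣAE = -148000·115000/419200000 = -40.6 MPa.

-40.6 MPa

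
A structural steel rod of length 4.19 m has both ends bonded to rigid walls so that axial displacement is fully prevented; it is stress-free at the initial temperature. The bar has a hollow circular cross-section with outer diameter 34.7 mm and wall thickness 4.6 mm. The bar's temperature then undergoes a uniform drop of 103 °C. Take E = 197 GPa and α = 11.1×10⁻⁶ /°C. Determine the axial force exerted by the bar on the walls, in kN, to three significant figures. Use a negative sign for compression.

98.0 kN

Free thermal expansion αLΔT = 11.1e-6 · 4190 · -103 = -4.79 mm.
The walls impose strain ε = −(-4.79)/4190 = 1.1433e-03; σ = Eε = 197000 · 1.1433e-03 = 225.2 MPa.
Wall reaction R = σ·A = 225.2·435 = 97970 N = 97.97 kN.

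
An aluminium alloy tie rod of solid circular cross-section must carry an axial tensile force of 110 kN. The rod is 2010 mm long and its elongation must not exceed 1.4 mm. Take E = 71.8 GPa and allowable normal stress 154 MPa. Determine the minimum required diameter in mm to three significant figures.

52.9 mm

Required area A ≥ P/σ_allow = 110000/154 = 714.3 mm².
For a solid circular section, d ≥ √(4A/π) = 30.16 mm.
Elongation limit: A ≥ PL/(Eδ_allow) = 110000·2010/(71800·1.4) = 2200 mm² ⇒ d ≥ 52.92 mm.
The elongation limit governs.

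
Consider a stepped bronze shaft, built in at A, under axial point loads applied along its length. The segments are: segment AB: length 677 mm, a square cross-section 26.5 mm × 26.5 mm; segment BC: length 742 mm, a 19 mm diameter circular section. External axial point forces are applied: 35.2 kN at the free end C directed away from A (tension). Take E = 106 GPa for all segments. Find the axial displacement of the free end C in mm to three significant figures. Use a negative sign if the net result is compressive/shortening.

1.19 mm

Internal axial forces (sectioning from the free end, tension +): N_BC = 35.2 kN, N_AB = 35.2 kN.
A_AB = 702.2 mm².
A_BC = 283.5 mm².
δ_AB = 35200·677/(702.2·106000) = 0.3201 mm
δ_BC = 35200·742/(283.5·106000) = 0.869 mm
δ = Σδ_i = 1.189 mm.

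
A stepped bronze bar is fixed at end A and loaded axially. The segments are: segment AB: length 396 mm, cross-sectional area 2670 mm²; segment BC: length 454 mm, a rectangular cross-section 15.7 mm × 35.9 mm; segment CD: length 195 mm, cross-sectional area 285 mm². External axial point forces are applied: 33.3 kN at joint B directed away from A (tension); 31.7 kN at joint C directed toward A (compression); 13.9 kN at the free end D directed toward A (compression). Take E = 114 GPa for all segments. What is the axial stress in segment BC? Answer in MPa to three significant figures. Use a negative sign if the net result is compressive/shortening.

-80.9 MPa

Internal axial forces (sectioning from the free end, tension +): N_CD = -13.9 kN, N_BC = -45.6 kN, N_AB = -12.3 kN.
A_BC = 563.6 mm².
σ_BC = N_BC/A_BC = -45600/563.6 = -80.9 MPa.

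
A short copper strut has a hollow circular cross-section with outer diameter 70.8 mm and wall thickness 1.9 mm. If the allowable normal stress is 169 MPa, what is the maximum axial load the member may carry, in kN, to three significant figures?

69.5 kN

A = 411.3 mm².
P_max = σ_allow · A = 169 · 411.3 = 69500 N = 69.5 kN.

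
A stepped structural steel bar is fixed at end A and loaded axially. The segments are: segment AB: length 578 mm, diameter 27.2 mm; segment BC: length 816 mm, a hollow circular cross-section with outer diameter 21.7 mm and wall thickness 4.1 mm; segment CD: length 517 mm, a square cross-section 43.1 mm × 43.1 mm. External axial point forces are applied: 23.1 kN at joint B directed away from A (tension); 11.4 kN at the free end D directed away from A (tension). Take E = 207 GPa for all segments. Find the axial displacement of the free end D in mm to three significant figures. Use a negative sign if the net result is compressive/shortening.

0.379 mm

Internal axial forces (sectioning from the free end, tension +): N_CD = 11.4 kN, N_BC = 11.4 kN, N_AB = 34.5 kN.
A_AB = 581.1 mm².
A_BC = 226.7 mm².
A_CD = 1858 mm².
δ_AB = 34500·578/(581.1·207000) = 0.1658 mm
δ_BC = 11400·816/(226.7·207000) = 0.1982 mm
δ_CD = 11400·517/(1858·207000) = 0.01533 mm
δ = Σδ_i = 0.3793 mm.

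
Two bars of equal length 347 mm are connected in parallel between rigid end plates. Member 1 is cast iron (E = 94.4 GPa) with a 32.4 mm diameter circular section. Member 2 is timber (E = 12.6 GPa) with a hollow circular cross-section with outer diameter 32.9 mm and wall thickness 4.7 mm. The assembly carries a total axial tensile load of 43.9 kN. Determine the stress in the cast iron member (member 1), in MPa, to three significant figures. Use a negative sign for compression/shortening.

49.9 MPa

A_1 = 824.5 mm².
A_2 = 416.4 mm².
Equal strain + equilibrium ⇒ each member carries load in proportion to AE: A₁E₁ = 77830000 N, A₂E₂ = 5246000 N, ΣAE = 83080000 N.
σ₁ = P·E₁/ΣAE = 43900·94400/83080000 = 49.88 MPa.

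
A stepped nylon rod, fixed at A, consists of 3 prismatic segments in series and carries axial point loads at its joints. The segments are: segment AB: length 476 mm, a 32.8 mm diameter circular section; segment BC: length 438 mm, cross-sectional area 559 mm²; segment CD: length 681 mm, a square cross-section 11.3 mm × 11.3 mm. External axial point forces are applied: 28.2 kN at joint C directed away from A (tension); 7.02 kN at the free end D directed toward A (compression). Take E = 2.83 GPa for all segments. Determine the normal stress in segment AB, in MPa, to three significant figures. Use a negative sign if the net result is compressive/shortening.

Internal axial forces (sectioning from the free end, tension +): N_CD = -7.02 kN, N_BC = 21.18 kN, N_AB = 21.18 kN.
A_AB = 845 mm².
σ_AB = N_AB/A_AB = 21180/845 = 25.07 MPa.

25.1 MPa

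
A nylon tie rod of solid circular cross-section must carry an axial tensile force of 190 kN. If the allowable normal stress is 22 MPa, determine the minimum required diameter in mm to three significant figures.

105 mm

Required area A ≥ P/σ_allow = 190000/22 = 8636 mm².
For a solid circular section, d ≥ √(4A/π) = 104.9 mm.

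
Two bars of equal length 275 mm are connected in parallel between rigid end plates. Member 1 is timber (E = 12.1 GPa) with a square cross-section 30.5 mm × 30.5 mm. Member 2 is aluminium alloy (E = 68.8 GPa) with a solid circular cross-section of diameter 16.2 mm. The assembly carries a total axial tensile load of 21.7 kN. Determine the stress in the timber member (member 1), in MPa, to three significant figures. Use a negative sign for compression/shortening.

A_1 = 930.2 mm².
A_2 = 206.1 mm².
Equal strain + equilibrium ⇒ each member carries load in proportion to AE: A₁E₁ = 11260000 N, A₂E₂ = 14180000 N, ΣAE = 25440000 N.
σ₁ = P·E₁/ΣAE = 21700·12100/25440000 = 10.32 MPa.

10.3 MPa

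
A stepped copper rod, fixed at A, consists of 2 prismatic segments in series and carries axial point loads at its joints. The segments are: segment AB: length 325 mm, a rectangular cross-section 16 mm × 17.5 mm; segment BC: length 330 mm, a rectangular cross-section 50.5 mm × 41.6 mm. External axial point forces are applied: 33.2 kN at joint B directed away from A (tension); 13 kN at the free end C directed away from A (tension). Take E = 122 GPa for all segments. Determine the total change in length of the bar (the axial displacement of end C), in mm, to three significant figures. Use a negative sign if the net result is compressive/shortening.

0.456 mm

Internal axial forces (sectioning from the free end, tension +): N_BC = 13 kN, N_AB = 46.2 kN.
A_AB = 280 mm².
A_BC = 2101 mm².
δ_AB = 46200·325/(280·122000) = 0.4395 mm
δ_BC = 13000·330/(2101·122000) = 0.01674 mm
δ = Σδ_i = 0.4563 mm.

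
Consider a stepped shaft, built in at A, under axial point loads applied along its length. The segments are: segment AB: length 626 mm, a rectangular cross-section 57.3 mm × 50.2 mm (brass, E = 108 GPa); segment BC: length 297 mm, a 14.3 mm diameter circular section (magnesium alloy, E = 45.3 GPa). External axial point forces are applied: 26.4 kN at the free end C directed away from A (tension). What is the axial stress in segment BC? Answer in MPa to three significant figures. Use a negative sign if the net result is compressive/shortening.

164 MPa

Internal axial forces (sectioning from the free end, tension +): N_BC = 26.4 kN, N_AB = 26.4 kN.
A_BC = 160.6 mm².
σ_BC = N_BC/A_BC = 26400/160.6 = 164.4 MPa.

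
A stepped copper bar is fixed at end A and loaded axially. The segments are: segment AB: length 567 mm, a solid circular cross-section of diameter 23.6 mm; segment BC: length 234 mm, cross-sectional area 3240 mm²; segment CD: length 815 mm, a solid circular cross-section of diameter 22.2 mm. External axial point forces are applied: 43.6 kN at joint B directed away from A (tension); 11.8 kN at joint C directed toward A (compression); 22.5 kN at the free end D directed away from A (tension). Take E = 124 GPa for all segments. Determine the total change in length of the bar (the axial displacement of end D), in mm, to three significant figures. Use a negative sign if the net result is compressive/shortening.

Internal axial forces (sectioning from the free end, tension +): N_CD = 22.5 kN, N_BC = 10.7 kN, N_AB = 54.3 kN.
A_AB = 437.4 mm².
A_CD = 387.1 mm².
δ_AB = 54300·567/(437.4·124000) = 0.5676 mm
δ_BC = 10700·234/(3240·124000) = 0.006232 mm
δ_CD = 22500·815/(387.1·124000) = 0.3821 mm
δ = Σδ_i = 0.9559 mm.

0.956 mm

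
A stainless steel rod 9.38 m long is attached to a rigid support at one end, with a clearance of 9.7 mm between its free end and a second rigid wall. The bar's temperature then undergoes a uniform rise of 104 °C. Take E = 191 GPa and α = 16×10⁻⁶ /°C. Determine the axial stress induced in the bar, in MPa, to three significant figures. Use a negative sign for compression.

-120 MPa

Free thermal expansion αLΔT = 16e-6 · 9380 · 104 = 15.61 mm.
The walls engage after the gap closes; constrained expansion = 15.61 − 9.7 = 5.908 mm.
The walls impose strain ε = −(5.908)/9380 = -6.2988e-04; σ = Eε = 191000 · -6.2988e-04 = -120.3 MPa.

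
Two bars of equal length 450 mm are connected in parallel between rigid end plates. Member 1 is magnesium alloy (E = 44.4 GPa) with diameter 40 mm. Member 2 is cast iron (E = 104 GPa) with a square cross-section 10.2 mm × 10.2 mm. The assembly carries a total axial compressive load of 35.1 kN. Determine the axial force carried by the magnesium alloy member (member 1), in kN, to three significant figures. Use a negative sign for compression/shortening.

-29.4 kN

A_1 = 1257 mm².
A_2 = 104 mm².
Equal strain + equilibrium ⇒ each member carries load in proportion to AE: A₁E₁ = 55790000 N, A₂E₂ = 10820000 N, ΣAE = 66610000 N.
F₁ = P·A₁E₁/ΣAE = -35100·55790000/66610000 = -29400 N.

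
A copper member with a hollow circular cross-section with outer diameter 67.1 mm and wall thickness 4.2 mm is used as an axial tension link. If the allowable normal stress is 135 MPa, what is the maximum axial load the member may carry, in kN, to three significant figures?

A = 829.9 mm².
P_max = σ_allow · A = 135 · 829.9 = 112000 N = 112 kN.

112 kN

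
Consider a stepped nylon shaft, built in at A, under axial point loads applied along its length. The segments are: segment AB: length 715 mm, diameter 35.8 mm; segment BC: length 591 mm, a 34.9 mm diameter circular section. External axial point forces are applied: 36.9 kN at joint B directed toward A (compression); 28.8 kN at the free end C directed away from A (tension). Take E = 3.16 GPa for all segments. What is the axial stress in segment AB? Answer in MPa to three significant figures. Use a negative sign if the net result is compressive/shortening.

Internal axial forces (sectioning from the free end, tension +): N_BC = 28.8 kN, N_AB = -8.1 kN.
A_AB = 1007 mm².
σ_AB = N_AB/A_AB = -8100/1007 = -8.047 MPa.

-8.05 MPa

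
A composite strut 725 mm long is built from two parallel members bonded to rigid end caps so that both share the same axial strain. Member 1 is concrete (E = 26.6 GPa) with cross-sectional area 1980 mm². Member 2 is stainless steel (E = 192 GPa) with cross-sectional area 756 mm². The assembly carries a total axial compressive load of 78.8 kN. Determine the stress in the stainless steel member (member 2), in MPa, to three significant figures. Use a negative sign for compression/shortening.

Equal strain + equilibrium ⇒ each member carries load in proportion to AE: A₁E₁ = 52670000 N, A₂E₂ = 145200000 N, ΣAE = 197800000 N.
σ₂ = P·E₂/ΣAE = -78800·192000/197800000 = -76.48 MPa.

-76.5 MPa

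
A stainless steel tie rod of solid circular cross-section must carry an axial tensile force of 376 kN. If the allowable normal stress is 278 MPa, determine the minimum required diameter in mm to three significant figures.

41.5 mm

Required area A ≥ P/σ_allow = 376000/278 = 1353 mm².
For a solid circular section, d ≥ √(4A/π) = 41.5 mm.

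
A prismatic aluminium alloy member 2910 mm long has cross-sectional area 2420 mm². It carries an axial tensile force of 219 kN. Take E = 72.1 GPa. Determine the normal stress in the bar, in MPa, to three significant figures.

90.5 MPa

σ = N/A = 219000/2420 = 90.5 MPa.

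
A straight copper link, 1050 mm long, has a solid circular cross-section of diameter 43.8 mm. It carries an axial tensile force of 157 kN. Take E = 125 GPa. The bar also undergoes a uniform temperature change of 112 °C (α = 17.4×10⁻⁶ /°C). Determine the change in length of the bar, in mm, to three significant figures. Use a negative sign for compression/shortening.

A = 1507 mm².
δ_mech = NL/(AE) = 157000·1050/(1507·125000) = 0.8753 mm.
δ_thermal = αLΔT = 17.4e-6·1050·112 = 2.046 mm.
δ = δ_mech + δ_thermal = 2.922 mm.

2.92 mm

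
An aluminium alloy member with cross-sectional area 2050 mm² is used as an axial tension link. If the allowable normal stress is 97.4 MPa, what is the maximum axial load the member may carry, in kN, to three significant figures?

200 kN

P_max = σ_allow · A = 97.4 · 2050 = 199700 N = 199.7 kN.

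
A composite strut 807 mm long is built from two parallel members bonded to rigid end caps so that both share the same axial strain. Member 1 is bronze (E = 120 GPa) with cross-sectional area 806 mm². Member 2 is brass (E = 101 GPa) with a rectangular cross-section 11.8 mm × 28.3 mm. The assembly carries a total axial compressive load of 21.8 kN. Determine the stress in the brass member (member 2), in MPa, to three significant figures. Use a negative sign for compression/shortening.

-16.9 MPa

A_2 = 333.9 mm².
Equal strain + equilibrium ⇒ each member carries load in proportion to AE: A₁E₁ = 96720000 N, A₂E₂ = 33730000 N, ΣAE = 130400000 N.
σ₂ = P·E₂/ΣAE = -21800·101000/130400000 = -16.88 MPa.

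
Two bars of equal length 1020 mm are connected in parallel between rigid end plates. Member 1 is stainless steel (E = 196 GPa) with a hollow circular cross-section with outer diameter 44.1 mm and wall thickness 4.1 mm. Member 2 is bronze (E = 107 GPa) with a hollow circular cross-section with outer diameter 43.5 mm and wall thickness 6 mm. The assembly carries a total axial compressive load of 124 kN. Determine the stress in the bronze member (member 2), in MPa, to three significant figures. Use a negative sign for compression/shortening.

-75.1 MPa

A_1 = 515.2 mm².
A_2 = 706.9 mm².
Equal strain + equilibrium ⇒ each member carries load in proportion to AE: A₁E₁ = 101000000 N, A₂E₂ = 75630000 N, ΣAE = 176600000 N.
σ₂ = P·E₂/ΣAE = -124000·107000/176600000 = -75.12 MPa.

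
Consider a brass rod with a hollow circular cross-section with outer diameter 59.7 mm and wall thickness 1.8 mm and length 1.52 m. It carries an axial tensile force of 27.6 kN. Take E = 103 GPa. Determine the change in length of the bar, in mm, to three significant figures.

A = 327.4 mm².
δ_mech = NL/(AE) = 27600·1520/(327.4·103000) = 1.244 mm.

1.24 mm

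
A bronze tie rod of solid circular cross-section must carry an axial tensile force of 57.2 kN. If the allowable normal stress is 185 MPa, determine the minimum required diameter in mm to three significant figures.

19.8 mm

Required area A ≥ P/σ_allow = 57200/185 = 309.2 mm².
For a solid circular section, d ≥ √(4A/π) = 19.84 mm.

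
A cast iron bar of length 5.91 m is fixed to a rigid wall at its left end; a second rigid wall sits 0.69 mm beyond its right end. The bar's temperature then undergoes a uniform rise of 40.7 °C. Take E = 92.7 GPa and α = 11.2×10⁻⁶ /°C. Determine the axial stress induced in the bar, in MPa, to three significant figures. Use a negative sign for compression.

-31.4 MPa

Free thermal expansion αLΔT = 11.2e-6 · 5910 · 40.7 = 2.694 mm.
The walls engage after the gap closes; constrained expansion = 2.694 − 0.69 = 2.004 mm.
The walls impose strain ε = −(2.004)/5910 = -3.3909e-04; σ = Eε = 92700 · -3.3909e-04 = -31.43 MPa.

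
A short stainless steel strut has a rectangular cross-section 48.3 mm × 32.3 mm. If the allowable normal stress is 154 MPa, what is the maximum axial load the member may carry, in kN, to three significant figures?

A = 1560 mm².
P_max = σ_allow · A = 154 · 1560 = 240300 N = 240.3 kN.

240 kN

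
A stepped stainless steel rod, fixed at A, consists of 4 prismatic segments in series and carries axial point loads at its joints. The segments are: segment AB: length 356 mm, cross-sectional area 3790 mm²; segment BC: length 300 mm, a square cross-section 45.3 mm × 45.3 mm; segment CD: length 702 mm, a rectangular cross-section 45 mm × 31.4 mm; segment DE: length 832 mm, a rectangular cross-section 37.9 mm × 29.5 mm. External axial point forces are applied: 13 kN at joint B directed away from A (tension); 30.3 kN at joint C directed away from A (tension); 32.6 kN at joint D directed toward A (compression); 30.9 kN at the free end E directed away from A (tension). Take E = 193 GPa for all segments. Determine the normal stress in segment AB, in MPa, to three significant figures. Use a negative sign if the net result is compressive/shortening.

11.0 MPa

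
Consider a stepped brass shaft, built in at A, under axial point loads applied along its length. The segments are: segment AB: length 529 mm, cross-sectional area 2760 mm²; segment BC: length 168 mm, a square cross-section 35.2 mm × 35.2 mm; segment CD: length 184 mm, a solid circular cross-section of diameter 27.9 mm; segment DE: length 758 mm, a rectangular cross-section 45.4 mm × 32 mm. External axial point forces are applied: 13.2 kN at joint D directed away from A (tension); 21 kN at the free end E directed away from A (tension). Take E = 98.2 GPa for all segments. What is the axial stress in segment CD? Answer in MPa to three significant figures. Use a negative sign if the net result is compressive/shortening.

Internal axial forces (sectioning from the free end, tension +): N_DE = 21 kN, N_CD = 34.2 kN, N_BC = 34.2 kN, N_AB = 34.2 kN.
A_CD = 611.4 mm².
σ_CD = N_CD/A_CD = 34200/611.4 = 55.94 MPa.

55.9 MPa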